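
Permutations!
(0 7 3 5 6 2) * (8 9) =(0 7 3 5 6 2)(8 9) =[7, 1, 0, 5, 4, 6, 2, 3, 9, 8]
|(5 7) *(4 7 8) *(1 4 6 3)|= 7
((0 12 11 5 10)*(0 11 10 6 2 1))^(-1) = ((0 12 10 11 5 6 2 1))^(-1) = (0 1 2 6 5 11 10 12)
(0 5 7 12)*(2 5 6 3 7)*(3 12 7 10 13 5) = (0 6 12)(2 3 10 13 5) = [6, 1, 3, 10, 4, 2, 12, 7, 8, 9, 13, 11, 0, 5]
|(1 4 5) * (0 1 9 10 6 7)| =8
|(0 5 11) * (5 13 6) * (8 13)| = |(0 8 13 6 5 11)| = 6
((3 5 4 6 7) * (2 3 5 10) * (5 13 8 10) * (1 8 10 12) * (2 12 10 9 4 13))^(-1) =((1 8 10 12)(2 3 5 13 9 4 6 7))^(-1) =(1 12 10 8)(2 7 6 4 9 13 5 3)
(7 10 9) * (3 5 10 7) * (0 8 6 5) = (0 8 6 5 10 9 3) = [8, 1, 2, 0, 4, 10, 5, 7, 6, 3, 9]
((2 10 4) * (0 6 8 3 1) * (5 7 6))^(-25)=((0 5 7 6 8 3 1)(2 10 4))^(-25)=(0 6 1 7 3 5 8)(2 4 10)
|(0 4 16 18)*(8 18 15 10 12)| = |(0 4 16 15 10 12 8 18)| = 8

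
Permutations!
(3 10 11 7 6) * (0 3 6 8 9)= [3, 1, 2, 10, 4, 5, 6, 8, 9, 0, 11, 7]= (0 3 10 11 7 8 9)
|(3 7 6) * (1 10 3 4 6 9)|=|(1 10 3 7 9)(4 6)|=10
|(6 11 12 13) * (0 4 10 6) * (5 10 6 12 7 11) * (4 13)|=|(0 13)(4 6 5 10 12)(7 11)|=10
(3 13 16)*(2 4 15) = (2 4 15)(3 13 16) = [0, 1, 4, 13, 15, 5, 6, 7, 8, 9, 10, 11, 12, 16, 14, 2, 3]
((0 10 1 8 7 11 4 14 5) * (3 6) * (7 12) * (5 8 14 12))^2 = ((0 10 1 14 8 5)(3 6)(4 12 7 11))^2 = (0 1 8)(4 7)(5 10 14)(11 12)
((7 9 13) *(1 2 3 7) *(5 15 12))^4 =(1 9 3)(2 13 7)(5 15 12)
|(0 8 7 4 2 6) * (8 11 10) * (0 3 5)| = 10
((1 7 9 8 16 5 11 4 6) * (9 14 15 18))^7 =(1 16 14 11 18 6 8 7 5 15 4 9)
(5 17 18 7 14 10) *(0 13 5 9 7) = (0 13 5 17 18)(7 14 10 9) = [13, 1, 2, 3, 4, 17, 6, 14, 8, 7, 9, 11, 12, 5, 10, 15, 16, 18, 0]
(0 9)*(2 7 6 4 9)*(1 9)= (0 2 7 6 4 1 9)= [2, 9, 7, 3, 1, 5, 4, 6, 8, 0]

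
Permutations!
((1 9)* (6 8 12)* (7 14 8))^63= (1 9)(6 8 7 12 14)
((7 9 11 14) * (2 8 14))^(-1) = (2 11 9 7 14 8)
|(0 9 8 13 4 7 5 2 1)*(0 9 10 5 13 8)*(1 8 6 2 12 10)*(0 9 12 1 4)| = |(0 4 7 13)(1 12 10 5)(2 8 6)| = 12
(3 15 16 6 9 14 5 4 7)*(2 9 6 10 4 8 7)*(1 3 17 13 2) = (1 3 15 16 10 4)(2 9 14 5 8 7 17 13) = [0, 3, 9, 15, 1, 8, 6, 17, 7, 14, 4, 11, 12, 2, 5, 16, 10, 13]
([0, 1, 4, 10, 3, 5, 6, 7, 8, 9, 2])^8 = (10)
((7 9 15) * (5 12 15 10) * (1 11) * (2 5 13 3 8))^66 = (2 10 12 3 7)(5 13 15 8 9)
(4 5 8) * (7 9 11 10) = (4 5 8)(7 9 11 10) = [0, 1, 2, 3, 5, 8, 6, 9, 4, 11, 7, 10]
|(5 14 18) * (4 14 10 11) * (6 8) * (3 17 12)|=|(3 17 12)(4 14 18 5 10 11)(6 8)|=6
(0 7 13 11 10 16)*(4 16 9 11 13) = [7, 1, 2, 3, 16, 5, 6, 4, 8, 11, 9, 10, 12, 13, 14, 15, 0] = (0 7 4 16)(9 11 10)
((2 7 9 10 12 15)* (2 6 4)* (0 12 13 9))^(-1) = ((0 12 15 6 4 2 7)(9 10 13))^(-1) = (0 7 2 4 6 15 12)(9 13 10)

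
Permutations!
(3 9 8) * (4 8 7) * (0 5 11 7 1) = (0 5 11 7 4 8 3 9 1) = [5, 0, 2, 9, 8, 11, 6, 4, 3, 1, 10, 7]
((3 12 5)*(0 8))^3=(12)(0 8)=((0 8)(3 12 5))^3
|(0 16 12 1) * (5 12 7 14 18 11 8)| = 10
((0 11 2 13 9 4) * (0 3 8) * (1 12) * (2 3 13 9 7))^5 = ((0 11 3 8)(1 12)(2 9 4 13 7))^5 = (13)(0 11 3 8)(1 12)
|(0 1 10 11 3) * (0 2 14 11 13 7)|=|(0 1 10 13 7)(2 14 11 3)|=20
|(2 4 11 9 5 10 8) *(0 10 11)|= |(0 10 8 2 4)(5 11 9)|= 15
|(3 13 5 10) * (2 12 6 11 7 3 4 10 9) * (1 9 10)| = |(1 9 2 12 6 11 7 3 13 5 10 4)| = 12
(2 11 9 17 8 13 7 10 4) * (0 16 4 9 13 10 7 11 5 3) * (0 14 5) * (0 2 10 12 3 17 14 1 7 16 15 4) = (0 15 4 10 9 14 5 17 8 12 3 1 7 16)(11 13) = [15, 7, 2, 1, 10, 17, 6, 16, 12, 14, 9, 13, 3, 11, 5, 4, 0, 8]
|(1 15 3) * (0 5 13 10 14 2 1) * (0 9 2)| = |(0 5 13 10 14)(1 15 3 9 2)| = 5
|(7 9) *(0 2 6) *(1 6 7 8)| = 7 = |(0 2 7 9 8 1 6)|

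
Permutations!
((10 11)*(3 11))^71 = (3 10 11)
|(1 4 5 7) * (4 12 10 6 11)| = 8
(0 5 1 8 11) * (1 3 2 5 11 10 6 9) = [11, 8, 5, 2, 4, 3, 9, 7, 10, 1, 6, 0] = (0 11)(1 8 10 6 9)(2 5 3)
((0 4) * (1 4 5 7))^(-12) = (0 1 5 4 7)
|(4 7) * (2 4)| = |(2 4 7)| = 3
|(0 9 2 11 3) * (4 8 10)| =15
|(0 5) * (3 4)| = 2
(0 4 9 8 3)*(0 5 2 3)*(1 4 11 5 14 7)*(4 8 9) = (0 11 5 2 3 14 7 1 8) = [11, 8, 3, 14, 4, 2, 6, 1, 0, 9, 10, 5, 12, 13, 7]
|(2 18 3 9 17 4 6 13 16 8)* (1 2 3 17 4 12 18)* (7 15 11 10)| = 84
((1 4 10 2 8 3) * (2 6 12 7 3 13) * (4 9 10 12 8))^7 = (1 4 6 3 2 10 7 13 9 12 8)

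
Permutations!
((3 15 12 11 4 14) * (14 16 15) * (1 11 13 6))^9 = (1 11 4 16 15 12 13 6)(3 14)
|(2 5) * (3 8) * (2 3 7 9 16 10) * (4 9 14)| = |(2 5 3 8 7 14 4 9 16 10)| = 10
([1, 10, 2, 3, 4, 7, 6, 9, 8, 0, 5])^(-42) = (10)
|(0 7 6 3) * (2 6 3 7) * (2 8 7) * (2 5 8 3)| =|(0 3)(2 6 5 8 7)| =10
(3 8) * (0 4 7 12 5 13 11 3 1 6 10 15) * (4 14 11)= (0 14 11 3 8 1 6 10 15)(4 7 12 5 13)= [14, 6, 2, 8, 7, 13, 10, 12, 1, 9, 15, 3, 5, 4, 11, 0]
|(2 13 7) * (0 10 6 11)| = 12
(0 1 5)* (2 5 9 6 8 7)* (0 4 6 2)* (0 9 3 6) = (0 1 3 6 8 7 9 2 5 4) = [1, 3, 5, 6, 0, 4, 8, 9, 7, 2]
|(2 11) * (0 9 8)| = 6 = |(0 9 8)(2 11)|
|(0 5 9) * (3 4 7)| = |(0 5 9)(3 4 7)| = 3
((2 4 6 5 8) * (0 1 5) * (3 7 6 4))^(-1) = ((0 1 5 8 2 3 7 6))^(-1) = (0 6 7 3 2 8 5 1)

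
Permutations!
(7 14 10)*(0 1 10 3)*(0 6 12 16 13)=[1, 10, 2, 6, 4, 5, 12, 14, 8, 9, 7, 11, 16, 0, 3, 15, 13]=(0 1 10 7 14 3 6 12 16 13)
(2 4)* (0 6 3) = (0 6 3)(2 4) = [6, 1, 4, 0, 2, 5, 3]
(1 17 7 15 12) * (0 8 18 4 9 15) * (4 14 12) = (0 8 18 14 12 1 17 7)(4 9 15) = [8, 17, 2, 3, 9, 5, 6, 0, 18, 15, 10, 11, 1, 13, 12, 4, 16, 7, 14]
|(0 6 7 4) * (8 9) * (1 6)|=10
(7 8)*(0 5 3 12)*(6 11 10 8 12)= (0 5 3 6 11 10 8 7 12)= [5, 1, 2, 6, 4, 3, 11, 12, 7, 9, 8, 10, 0]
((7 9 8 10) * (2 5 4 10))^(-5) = (2 4 7 8 5 10 9) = ((2 5 4 10 7 9 8))^(-5)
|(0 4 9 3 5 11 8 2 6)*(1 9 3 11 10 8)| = 24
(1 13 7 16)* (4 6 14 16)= (1 13 7 4 6 14 16)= [0, 13, 2, 3, 6, 5, 14, 4, 8, 9, 10, 11, 12, 7, 16, 15, 1]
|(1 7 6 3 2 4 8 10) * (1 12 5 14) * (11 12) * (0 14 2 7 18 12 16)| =12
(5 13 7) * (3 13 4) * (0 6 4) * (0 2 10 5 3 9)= (0 6 4 9)(2 10 5)(3 13 7)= [6, 1, 10, 13, 9, 2, 4, 3, 8, 0, 5, 11, 12, 7]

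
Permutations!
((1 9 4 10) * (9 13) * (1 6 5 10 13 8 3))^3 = ((1 8 3)(4 13 9)(5 10 6))^3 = (13)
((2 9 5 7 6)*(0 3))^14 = ((0 3)(2 9 5 7 6))^14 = (2 6 7 5 9)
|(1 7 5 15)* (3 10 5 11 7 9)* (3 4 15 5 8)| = |(1 9 4 15)(3 10 8)(7 11)| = 12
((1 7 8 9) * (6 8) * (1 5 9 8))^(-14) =((1 7 6)(5 9))^(-14) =(9)(1 7 6)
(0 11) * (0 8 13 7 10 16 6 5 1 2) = (0 11 8 13 7 10 16 6 5 1 2) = [11, 2, 0, 3, 4, 1, 5, 10, 13, 9, 16, 8, 12, 7, 14, 15, 6]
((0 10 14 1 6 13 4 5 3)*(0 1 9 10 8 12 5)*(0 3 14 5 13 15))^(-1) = (0 15 6 1 3 4 13 12 8)(5 10 9 14)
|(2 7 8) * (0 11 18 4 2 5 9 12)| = 10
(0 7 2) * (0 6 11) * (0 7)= [0, 1, 6, 3, 4, 5, 11, 2, 8, 9, 10, 7]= (2 6 11 7)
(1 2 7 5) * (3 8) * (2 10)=(1 10 2 7 5)(3 8)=[0, 10, 7, 8, 4, 1, 6, 5, 3, 9, 2]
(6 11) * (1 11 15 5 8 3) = (1 11 6 15 5 8 3) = [0, 11, 2, 1, 4, 8, 15, 7, 3, 9, 10, 6, 12, 13, 14, 5]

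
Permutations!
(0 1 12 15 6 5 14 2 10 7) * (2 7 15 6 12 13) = (0 1 13 2 10 15 12 6 5 14 7) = [1, 13, 10, 3, 4, 14, 5, 0, 8, 9, 15, 11, 6, 2, 7, 12]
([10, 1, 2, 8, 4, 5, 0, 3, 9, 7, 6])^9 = [0, 1, 2, 8, 4, 5, 6, 3, 9, 7, 10]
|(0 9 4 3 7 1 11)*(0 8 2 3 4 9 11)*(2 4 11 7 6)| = |(0 7 1)(2 3 6)(4 11 8)| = 3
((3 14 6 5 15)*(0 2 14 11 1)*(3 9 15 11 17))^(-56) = (17)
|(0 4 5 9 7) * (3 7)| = 6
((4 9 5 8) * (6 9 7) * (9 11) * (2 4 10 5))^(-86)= (2 11 7)(4 9 6)(5 8 10)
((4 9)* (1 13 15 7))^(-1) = ((1 13 15 7)(4 9))^(-1) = (1 7 15 13)(4 9)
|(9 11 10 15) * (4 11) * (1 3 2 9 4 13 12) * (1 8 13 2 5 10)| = 42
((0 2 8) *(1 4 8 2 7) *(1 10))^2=(0 10 4)(1 8 7)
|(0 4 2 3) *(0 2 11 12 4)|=|(2 3)(4 11 12)|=6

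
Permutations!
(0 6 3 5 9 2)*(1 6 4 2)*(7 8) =(0 4 2)(1 6 3 5 9)(7 8) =[4, 6, 0, 5, 2, 9, 3, 8, 7, 1]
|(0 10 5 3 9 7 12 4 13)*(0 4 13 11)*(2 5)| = 11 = |(0 10 2 5 3 9 7 12 13 4 11)|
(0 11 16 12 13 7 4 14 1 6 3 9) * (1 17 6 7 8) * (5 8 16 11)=(0 5 8 1 7 4 14 17 6 3 9)(12 13 16)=[5, 7, 2, 9, 14, 8, 3, 4, 1, 0, 10, 11, 13, 16, 17, 15, 12, 6]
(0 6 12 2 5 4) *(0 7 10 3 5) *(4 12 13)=(0 6 13 4 7 10 3 5 12 2)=[6, 1, 0, 5, 7, 12, 13, 10, 8, 9, 3, 11, 2, 4]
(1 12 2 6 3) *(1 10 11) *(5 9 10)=(1 12 2 6 3 5 9 10 11)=[0, 12, 6, 5, 4, 9, 3, 7, 8, 10, 11, 1, 2]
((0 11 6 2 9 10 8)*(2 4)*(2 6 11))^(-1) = (11)(0 8 10 9 2)(4 6)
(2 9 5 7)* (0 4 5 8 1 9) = (0 4 5 7 2)(1 9 8) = [4, 9, 0, 3, 5, 7, 6, 2, 1, 8]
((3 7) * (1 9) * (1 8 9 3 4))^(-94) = ((1 3 7 4)(8 9))^(-94) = (9)(1 7)(3 4)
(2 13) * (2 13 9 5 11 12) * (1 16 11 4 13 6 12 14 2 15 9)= (1 16 11 14 2)(4 13 6 12 15 9 5)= [0, 16, 1, 3, 13, 4, 12, 7, 8, 5, 10, 14, 15, 6, 2, 9, 11]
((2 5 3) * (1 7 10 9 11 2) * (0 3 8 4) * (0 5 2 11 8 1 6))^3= (11)(1 9 5 10 4 7 8)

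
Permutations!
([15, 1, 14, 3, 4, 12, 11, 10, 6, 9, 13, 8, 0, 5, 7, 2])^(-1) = [12, 1, 15, 3, 4, 13, 8, 14, 11, 9, 7, 6, 5, 10, 2, 0]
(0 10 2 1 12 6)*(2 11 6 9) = (0 10 11 6)(1 12 9 2) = [10, 12, 1, 3, 4, 5, 0, 7, 8, 2, 11, 6, 9]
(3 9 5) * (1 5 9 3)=(9)(1 5)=[0, 5, 2, 3, 4, 1, 6, 7, 8, 9]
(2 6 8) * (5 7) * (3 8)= (2 6 3 8)(5 7)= [0, 1, 6, 8, 4, 7, 3, 5, 2]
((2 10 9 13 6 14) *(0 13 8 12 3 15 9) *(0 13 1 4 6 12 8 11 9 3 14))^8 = ((0 1 4 6)(2 10 13 12 14)(3 15)(9 11))^8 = (15)(2 12 10 14 13)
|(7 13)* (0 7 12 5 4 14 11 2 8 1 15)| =12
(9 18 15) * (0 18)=[18, 1, 2, 3, 4, 5, 6, 7, 8, 0, 10, 11, 12, 13, 14, 9, 16, 17, 15]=(0 18 15 9)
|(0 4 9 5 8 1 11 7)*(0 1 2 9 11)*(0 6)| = 12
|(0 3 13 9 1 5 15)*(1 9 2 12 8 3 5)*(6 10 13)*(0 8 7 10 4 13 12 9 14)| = |(0 5 15 8 3 6 4 13 2 9 14)(7 10 12)| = 33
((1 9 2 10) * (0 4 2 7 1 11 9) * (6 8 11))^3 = (0 10 11 1 2 8 7 4 6 9)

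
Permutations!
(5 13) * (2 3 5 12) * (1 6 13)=(1 6 13 12 2 3 5)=[0, 6, 3, 5, 4, 1, 13, 7, 8, 9, 10, 11, 2, 12]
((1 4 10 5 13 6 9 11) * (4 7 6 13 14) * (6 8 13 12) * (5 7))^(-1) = ((1 5 14 4 10 7 8 13 12 6 9 11))^(-1) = (1 11 9 6 12 13 8 7 10 4 14 5)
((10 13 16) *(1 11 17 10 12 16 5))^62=(1 17 13)(5 11 10)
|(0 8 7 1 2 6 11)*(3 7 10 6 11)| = 9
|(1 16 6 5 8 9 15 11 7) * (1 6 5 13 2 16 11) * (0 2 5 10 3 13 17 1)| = |(0 2 16 10 3 13 5 8 9 15)(1 11 7 6 17)| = 10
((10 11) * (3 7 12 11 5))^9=(3 11)(5 12)(7 10)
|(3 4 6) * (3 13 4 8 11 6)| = 6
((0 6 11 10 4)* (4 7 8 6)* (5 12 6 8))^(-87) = (0 4)(5 11)(6 7)(10 12)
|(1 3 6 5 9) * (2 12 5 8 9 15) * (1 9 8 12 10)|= 8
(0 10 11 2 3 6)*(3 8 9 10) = (0 3 6)(2 8 9 10 11) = [3, 1, 8, 6, 4, 5, 0, 7, 9, 10, 11, 2]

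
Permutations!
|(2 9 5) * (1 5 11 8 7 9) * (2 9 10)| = 8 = |(1 5 9 11 8 7 10 2)|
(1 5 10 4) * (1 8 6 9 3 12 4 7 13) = (1 5 10 7 13)(3 12 4 8 6 9) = [0, 5, 2, 12, 8, 10, 9, 13, 6, 3, 7, 11, 4, 1]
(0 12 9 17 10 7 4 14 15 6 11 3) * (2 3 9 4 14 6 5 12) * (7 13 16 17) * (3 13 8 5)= (0 2 13 16 17 10 8 5 12 4 6 11 9 7 14 15 3)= [2, 1, 13, 0, 6, 12, 11, 14, 5, 7, 8, 9, 4, 16, 15, 3, 17, 10]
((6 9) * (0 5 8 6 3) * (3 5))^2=((0 3)(5 8 6 9))^2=(5 6)(8 9)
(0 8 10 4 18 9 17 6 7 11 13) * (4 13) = (0 8 10 13)(4 18 9 17 6 7 11) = [8, 1, 2, 3, 18, 5, 7, 11, 10, 17, 13, 4, 12, 0, 14, 15, 16, 6, 9]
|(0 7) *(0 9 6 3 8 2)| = |(0 7 9 6 3 8 2)| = 7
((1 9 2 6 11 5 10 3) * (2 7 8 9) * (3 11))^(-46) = (1 6)(2 3)(5 11 10)(7 9 8)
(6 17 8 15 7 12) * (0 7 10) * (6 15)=(0 7 12 15 10)(6 17 8)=[7, 1, 2, 3, 4, 5, 17, 12, 6, 9, 0, 11, 15, 13, 14, 10, 16, 8]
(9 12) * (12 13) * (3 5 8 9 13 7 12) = (3 5 8 9 7 12 13) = [0, 1, 2, 5, 4, 8, 6, 12, 9, 7, 10, 11, 13, 3]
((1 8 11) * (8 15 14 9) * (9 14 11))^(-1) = ((1 15 11)(8 9))^(-1) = (1 11 15)(8 9)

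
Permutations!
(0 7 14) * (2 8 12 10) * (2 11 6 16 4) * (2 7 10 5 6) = (0 10 11 2 8 12 5 6 16 4 7 14) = [10, 1, 8, 3, 7, 6, 16, 14, 12, 9, 11, 2, 5, 13, 0, 15, 4]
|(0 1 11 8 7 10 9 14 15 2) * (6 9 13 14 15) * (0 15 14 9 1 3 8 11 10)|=|(0 3 8 7)(1 10 13 9 14 6)(2 15)|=12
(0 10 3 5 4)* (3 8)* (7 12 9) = (0 10 8 3 5 4)(7 12 9) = [10, 1, 2, 5, 0, 4, 6, 12, 3, 7, 8, 11, 9]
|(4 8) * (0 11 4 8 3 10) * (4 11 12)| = |(0 12 4 3 10)| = 5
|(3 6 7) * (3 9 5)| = 5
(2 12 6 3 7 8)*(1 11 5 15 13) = (1 11 5 15 13)(2 12 6 3 7 8) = [0, 11, 12, 7, 4, 15, 3, 8, 2, 9, 10, 5, 6, 1, 14, 13]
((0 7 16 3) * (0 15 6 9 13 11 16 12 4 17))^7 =((0 7 12 4 17)(3 15 6 9 13 11 16))^7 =(0 12 17 7 4)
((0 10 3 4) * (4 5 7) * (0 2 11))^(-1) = ((0 10 3 5 7 4 2 11))^(-1) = (0 11 2 4 7 5 3 10)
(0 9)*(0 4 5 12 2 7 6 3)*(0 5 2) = (0 9 4 2 7 6 3 5 12) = [9, 1, 7, 5, 2, 12, 3, 6, 8, 4, 10, 11, 0]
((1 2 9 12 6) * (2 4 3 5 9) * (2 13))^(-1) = ((1 4 3 5 9 12 6)(2 13))^(-1) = (1 6 12 9 5 3 4)(2 13)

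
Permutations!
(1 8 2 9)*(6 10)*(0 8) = [8, 0, 9, 3, 4, 5, 10, 7, 2, 1, 6] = (0 8 2 9 1)(6 10)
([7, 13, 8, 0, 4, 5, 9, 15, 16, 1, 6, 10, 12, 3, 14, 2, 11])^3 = [2, 0, 11, 15, 4, 5, 13, 8, 10, 3, 1, 9, 12, 7, 14, 16, 6]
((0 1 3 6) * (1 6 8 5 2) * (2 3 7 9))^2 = (1 9)(2 7)(3 5 8)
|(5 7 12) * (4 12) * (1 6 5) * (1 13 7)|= 12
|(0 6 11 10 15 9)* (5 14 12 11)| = 9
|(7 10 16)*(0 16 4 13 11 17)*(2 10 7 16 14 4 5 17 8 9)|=11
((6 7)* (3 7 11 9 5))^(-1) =(3 5 9 11 6 7)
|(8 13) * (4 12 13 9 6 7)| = |(4 12 13 8 9 6 7)| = 7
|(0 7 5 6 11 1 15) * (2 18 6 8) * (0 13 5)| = 18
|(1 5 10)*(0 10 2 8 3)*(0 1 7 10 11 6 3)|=8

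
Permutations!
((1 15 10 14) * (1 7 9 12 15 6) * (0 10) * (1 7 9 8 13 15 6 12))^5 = (0 12 15 1 13 9 8 14 7 10 6) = ((0 10 14 9 1 12 6 7 8 13 15))^5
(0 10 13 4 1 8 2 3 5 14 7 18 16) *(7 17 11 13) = [10, 8, 3, 5, 1, 14, 6, 18, 2, 9, 7, 13, 12, 4, 17, 15, 0, 11, 16] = (0 10 7 18 16)(1 8 2 3 5 14 17 11 13 4)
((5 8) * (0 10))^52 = (10)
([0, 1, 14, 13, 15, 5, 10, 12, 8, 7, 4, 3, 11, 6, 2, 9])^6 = (3 9 6 12 4)(7 10 11 15 13)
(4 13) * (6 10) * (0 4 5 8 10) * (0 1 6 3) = [4, 6, 2, 0, 13, 8, 1, 7, 10, 9, 3, 11, 12, 5] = (0 4 13 5 8 10 3)(1 6)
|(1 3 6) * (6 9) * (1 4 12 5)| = |(1 3 9 6 4 12 5)| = 7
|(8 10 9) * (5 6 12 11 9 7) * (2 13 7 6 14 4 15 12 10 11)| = |(2 13 7 5 14 4 15 12)(6 10)(8 11 9)| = 24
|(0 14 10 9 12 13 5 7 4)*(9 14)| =14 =|(0 9 12 13 5 7 4)(10 14)|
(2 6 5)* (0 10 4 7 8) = (0 10 4 7 8)(2 6 5) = [10, 1, 6, 3, 7, 2, 5, 8, 0, 9, 4]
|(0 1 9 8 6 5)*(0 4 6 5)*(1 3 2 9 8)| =9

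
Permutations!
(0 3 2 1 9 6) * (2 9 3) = (0 2 1 3 9 6) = [2, 3, 1, 9, 4, 5, 0, 7, 8, 6]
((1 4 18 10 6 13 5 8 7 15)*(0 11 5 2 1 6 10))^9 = ((0 11 5 8 7 15 6 13 2 1 4 18))^9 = (0 1 6 8)(2 15 5 18)(4 13 7 11)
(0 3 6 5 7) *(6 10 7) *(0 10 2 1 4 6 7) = [3, 4, 1, 2, 6, 7, 5, 10, 8, 9, 0] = (0 3 2 1 4 6 5 7 10)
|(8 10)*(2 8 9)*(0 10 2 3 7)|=|(0 10 9 3 7)(2 8)|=10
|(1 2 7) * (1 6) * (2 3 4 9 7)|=|(1 3 4 9 7 6)|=6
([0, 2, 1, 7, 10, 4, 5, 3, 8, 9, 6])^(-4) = (10)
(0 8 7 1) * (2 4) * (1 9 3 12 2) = [8, 0, 4, 12, 1, 5, 6, 9, 7, 3, 10, 11, 2] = (0 8 7 9 3 12 2 4 1)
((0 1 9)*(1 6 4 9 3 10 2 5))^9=((0 6 4 9)(1 3 10 2 5))^9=(0 6 4 9)(1 5 2 10 3)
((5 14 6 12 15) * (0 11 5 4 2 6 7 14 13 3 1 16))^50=(0 11 5 13 3 1 16)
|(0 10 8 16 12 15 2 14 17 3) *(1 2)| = |(0 10 8 16 12 15 1 2 14 17 3)| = 11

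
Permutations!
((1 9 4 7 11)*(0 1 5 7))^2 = (0 9)(1 4)(5 11 7)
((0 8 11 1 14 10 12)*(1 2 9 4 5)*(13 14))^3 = (0 2 5 14)(1 10 8 9)(4 13 12 11)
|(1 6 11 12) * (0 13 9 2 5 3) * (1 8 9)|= |(0 13 1 6 11 12 8 9 2 5 3)|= 11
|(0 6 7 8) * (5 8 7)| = |(0 6 5 8)| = 4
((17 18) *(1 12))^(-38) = ((1 12)(17 18))^(-38) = (18)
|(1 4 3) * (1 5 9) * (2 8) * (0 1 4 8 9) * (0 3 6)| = 14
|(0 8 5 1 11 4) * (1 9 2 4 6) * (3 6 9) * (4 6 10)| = |(0 8 5 3 10 4)(1 11 9 2 6)| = 30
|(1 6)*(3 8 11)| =|(1 6)(3 8 11)| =6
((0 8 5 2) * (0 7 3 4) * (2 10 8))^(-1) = (0 4 3 7 2)(5 8 10)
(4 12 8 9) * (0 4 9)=(0 4 12 8)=[4, 1, 2, 3, 12, 5, 6, 7, 0, 9, 10, 11, 8]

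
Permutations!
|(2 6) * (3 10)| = 2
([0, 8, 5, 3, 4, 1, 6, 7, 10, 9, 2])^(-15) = [0, 1, 2, 3, 4, 5, 6, 7, 8, 9, 10]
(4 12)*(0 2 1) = (0 2 1)(4 12) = [2, 0, 1, 3, 12, 5, 6, 7, 8, 9, 10, 11, 4]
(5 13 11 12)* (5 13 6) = (5 6)(11 12 13) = [0, 1, 2, 3, 4, 6, 5, 7, 8, 9, 10, 12, 13, 11]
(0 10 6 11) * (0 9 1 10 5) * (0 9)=[5, 10, 2, 3, 4, 9, 11, 7, 8, 1, 6, 0]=(0 5 9 1 10 6 11)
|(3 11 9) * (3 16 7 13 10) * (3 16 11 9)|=|(3 9 11)(7 13 10 16)|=12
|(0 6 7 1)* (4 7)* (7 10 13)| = |(0 6 4 10 13 7 1)| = 7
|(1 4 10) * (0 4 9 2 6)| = 7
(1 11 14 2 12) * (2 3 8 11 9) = [0, 9, 12, 8, 4, 5, 6, 7, 11, 2, 10, 14, 1, 13, 3] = (1 9 2 12)(3 8 11 14)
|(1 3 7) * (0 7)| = 4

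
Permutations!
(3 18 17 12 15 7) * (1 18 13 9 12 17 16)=[0, 18, 2, 13, 4, 5, 6, 3, 8, 12, 10, 11, 15, 9, 14, 7, 1, 17, 16]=(1 18 16)(3 13 9 12 15 7)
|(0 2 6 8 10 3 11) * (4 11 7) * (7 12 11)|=|(0 2 6 8 10 3 12 11)(4 7)|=8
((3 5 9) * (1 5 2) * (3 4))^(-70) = ((1 5 9 4 3 2))^(-70) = (1 9 3)(2 5 4)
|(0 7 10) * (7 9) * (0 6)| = |(0 9 7 10 6)| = 5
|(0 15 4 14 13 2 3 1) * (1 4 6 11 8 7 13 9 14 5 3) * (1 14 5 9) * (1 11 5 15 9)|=24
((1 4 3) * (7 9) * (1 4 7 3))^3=(1 3 7 4 9)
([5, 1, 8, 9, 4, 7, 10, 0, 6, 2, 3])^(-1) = (0 7 5)(2 9 3 10 6 8)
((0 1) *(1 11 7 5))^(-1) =(0 1 5 7 11)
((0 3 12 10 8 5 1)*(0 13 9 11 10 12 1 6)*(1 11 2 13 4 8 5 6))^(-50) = (0 5 6 10 8 11 4 3 1)(2 13 9)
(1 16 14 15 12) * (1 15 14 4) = (1 16 4)(12 15) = [0, 16, 2, 3, 1, 5, 6, 7, 8, 9, 10, 11, 15, 13, 14, 12, 4]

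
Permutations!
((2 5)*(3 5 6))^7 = (2 5 3 6) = ((2 6 3 5))^7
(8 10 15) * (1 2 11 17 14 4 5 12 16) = [0, 2, 11, 3, 5, 12, 6, 7, 10, 9, 15, 17, 16, 13, 4, 8, 1, 14] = (1 2 11 17 14 4 5 12 16)(8 10 15)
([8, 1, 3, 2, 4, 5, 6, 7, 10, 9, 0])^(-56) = (0 8 10)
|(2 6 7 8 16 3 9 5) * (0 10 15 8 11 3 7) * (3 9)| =11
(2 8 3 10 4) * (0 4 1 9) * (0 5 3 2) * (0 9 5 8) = (0 4 9 8 2)(1 5 3 10) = [4, 5, 0, 10, 9, 3, 6, 7, 2, 8, 1]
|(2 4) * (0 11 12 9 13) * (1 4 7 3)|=5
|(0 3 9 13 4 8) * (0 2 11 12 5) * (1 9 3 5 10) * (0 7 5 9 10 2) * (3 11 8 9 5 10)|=30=|(0 5 7 10 1 3 11 12 2 8)(4 9 13)|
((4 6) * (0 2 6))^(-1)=(0 4 6 2)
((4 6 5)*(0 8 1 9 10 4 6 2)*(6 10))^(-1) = (0 2 4 10 5 6 9 1 8)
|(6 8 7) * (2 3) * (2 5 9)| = |(2 3 5 9)(6 8 7)| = 12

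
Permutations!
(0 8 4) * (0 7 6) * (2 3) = (0 8 4 7 6)(2 3) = [8, 1, 3, 2, 7, 5, 0, 6, 4]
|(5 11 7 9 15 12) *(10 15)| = 7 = |(5 11 7 9 10 15 12)|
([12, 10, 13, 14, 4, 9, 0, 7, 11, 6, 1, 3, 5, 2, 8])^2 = [5, 1, 2, 8, 4, 6, 12, 7, 3, 0, 10, 14, 9, 13, 11]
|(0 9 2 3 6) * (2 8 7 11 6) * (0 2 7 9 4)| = |(0 4)(2 3 7 11 6)(8 9)| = 10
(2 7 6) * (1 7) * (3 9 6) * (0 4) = [4, 7, 1, 9, 0, 5, 2, 3, 8, 6] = (0 4)(1 7 3 9 6 2)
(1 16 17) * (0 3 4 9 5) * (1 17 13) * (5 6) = (17)(0 3 4 9 6 5)(1 16 13) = [3, 16, 2, 4, 9, 0, 5, 7, 8, 6, 10, 11, 12, 1, 14, 15, 13, 17]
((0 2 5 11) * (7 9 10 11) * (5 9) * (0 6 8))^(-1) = ((0 2 9 10 11 6 8)(5 7))^(-1) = (0 8 6 11 10 9 2)(5 7)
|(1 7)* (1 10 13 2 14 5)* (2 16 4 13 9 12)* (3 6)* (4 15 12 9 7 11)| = 10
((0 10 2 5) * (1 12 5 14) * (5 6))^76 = (0 1)(2 6)(5 14)(10 12)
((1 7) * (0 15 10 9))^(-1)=((0 15 10 9)(1 7))^(-1)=(0 9 10 15)(1 7)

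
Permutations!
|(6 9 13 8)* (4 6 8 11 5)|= 6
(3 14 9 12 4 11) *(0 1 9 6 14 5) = [1, 9, 2, 5, 11, 0, 14, 7, 8, 12, 10, 3, 4, 13, 6] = (0 1 9 12 4 11 3 5)(6 14)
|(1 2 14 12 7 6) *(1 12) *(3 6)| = 12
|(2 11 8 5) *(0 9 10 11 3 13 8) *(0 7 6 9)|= |(2 3 13 8 5)(6 9 10 11 7)|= 5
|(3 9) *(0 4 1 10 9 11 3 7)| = |(0 4 1 10 9 7)(3 11)| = 6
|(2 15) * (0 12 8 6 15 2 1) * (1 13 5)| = |(0 12 8 6 15 13 5 1)| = 8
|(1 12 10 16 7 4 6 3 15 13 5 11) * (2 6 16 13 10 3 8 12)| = |(1 2 6 8 12 3 15 10 13 5 11)(4 16 7)| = 33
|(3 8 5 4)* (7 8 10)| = 6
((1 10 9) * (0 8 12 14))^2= ((0 8 12 14)(1 10 9))^2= (0 12)(1 9 10)(8 14)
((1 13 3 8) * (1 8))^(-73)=((1 13 3))^(-73)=(1 3 13)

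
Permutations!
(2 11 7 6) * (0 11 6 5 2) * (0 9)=(0 11 7 5 2 6 9)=[11, 1, 6, 3, 4, 2, 9, 5, 8, 0, 10, 7]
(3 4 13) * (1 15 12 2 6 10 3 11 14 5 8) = [0, 15, 6, 4, 13, 8, 10, 7, 1, 9, 3, 14, 2, 11, 5, 12] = (1 15 12 2 6 10 3 4 13 11 14 5 8)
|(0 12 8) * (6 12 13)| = 5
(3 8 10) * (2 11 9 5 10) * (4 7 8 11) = (2 4 7 8)(3 11 9 5 10) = [0, 1, 4, 11, 7, 10, 6, 8, 2, 5, 3, 9]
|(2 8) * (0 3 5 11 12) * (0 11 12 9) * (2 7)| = 6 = |(0 3 5 12 11 9)(2 8 7)|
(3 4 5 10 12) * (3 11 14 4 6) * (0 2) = [2, 1, 0, 6, 5, 10, 3, 7, 8, 9, 12, 14, 11, 13, 4] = (0 2)(3 6)(4 5 10 12 11 14)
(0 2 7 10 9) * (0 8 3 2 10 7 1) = (0 10 9 8 3 2 1) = [10, 0, 1, 2, 4, 5, 6, 7, 3, 8, 9]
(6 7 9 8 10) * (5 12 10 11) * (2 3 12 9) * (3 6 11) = [0, 1, 6, 12, 4, 9, 7, 2, 3, 8, 11, 5, 10] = (2 6 7)(3 12 10 11 5 9 8)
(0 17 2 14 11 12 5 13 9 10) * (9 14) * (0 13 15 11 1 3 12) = (0 17 2 9 10 13 14 1 3 12 5 15 11) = [17, 3, 9, 12, 4, 15, 6, 7, 8, 10, 13, 0, 5, 14, 1, 11, 16, 2]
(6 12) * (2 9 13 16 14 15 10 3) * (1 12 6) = [0, 12, 9, 2, 4, 5, 6, 7, 8, 13, 3, 11, 1, 16, 15, 10, 14] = (1 12)(2 9 13 16 14 15 10 3)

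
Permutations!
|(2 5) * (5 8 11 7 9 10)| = 7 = |(2 8 11 7 9 10 5)|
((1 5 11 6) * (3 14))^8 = ((1 5 11 6)(3 14))^8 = (14)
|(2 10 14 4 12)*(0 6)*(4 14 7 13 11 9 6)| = 10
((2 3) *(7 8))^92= ((2 3)(7 8))^92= (8)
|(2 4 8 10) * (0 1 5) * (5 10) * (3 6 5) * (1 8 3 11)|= |(0 8 11 1 10 2 4 3 6 5)|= 10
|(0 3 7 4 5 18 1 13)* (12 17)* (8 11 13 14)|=|(0 3 7 4 5 18 1 14 8 11 13)(12 17)|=22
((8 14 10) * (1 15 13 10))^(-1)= ((1 15 13 10 8 14))^(-1)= (1 14 8 10 13 15)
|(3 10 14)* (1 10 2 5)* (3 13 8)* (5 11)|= |(1 10 14 13 8 3 2 11 5)|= 9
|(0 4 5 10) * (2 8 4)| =6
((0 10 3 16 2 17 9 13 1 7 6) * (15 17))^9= (0 1 17 16)(2 10 7 9)(3 6 13 15)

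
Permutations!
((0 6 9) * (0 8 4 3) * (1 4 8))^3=((0 6 9 1 4 3))^3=(0 1)(3 9)(4 6)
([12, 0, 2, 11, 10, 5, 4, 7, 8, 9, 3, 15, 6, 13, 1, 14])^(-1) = (0 1 14 15 11 3 10 4 6 12)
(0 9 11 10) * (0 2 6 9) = (2 6 9 11 10) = [0, 1, 6, 3, 4, 5, 9, 7, 8, 11, 2, 10]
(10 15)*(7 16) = [0, 1, 2, 3, 4, 5, 6, 16, 8, 9, 15, 11, 12, 13, 14, 10, 7] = (7 16)(10 15)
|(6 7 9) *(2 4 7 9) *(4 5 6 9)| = |(9)(2 5 6 4 7)| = 5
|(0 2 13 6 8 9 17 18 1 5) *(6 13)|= |(0 2 6 8 9 17 18 1 5)|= 9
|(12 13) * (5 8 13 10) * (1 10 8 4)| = 12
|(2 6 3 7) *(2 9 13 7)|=3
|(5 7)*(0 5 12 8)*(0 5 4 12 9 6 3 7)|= |(0 4 12 8 5)(3 7 9 6)|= 20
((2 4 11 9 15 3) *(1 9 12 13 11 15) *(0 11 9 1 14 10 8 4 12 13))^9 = (0 3 8 9)(2 4 14 11)(10 13 12 15)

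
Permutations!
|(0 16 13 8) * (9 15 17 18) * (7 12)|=|(0 16 13 8)(7 12)(9 15 17 18)|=4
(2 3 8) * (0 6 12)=(0 6 12)(2 3 8)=[6, 1, 3, 8, 4, 5, 12, 7, 2, 9, 10, 11, 0]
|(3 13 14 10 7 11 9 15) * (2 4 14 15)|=21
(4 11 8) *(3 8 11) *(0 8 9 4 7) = (11)(0 8 7)(3 9 4) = [8, 1, 2, 9, 3, 5, 6, 0, 7, 4, 10, 11]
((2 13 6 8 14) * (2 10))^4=(2 14 6)(8 13 10)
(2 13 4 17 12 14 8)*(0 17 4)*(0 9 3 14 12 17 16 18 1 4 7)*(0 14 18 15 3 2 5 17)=(0 16 15 3 18 1 4 7 14 8 5 17)(2 13 9)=[16, 4, 13, 18, 7, 17, 6, 14, 5, 2, 10, 11, 12, 9, 8, 3, 15, 0, 1]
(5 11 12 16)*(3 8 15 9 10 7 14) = (3 8 15 9 10 7 14)(5 11 12 16) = [0, 1, 2, 8, 4, 11, 6, 14, 15, 10, 7, 12, 16, 13, 3, 9, 5]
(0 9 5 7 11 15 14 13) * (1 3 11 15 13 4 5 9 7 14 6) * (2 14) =(0 7 15 6 1 3 11 13)(2 14 4 5) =[7, 3, 14, 11, 5, 2, 1, 15, 8, 9, 10, 13, 12, 0, 4, 6]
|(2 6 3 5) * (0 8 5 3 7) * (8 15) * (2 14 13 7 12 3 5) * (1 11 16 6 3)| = 45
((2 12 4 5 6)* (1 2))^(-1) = (1 6 5 4 12 2)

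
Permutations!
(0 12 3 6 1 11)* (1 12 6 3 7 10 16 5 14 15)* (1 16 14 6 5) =[5, 11, 2, 3, 4, 6, 12, 10, 8, 9, 14, 0, 7, 13, 15, 16, 1] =(0 5 6 12 7 10 14 15 16 1 11)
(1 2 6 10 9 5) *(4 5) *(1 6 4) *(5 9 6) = [0, 2, 4, 3, 9, 5, 10, 7, 8, 1, 6] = (1 2 4 9)(6 10)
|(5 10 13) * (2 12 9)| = |(2 12 9)(5 10 13)| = 3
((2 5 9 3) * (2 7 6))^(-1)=((2 5 9 3 7 6))^(-1)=(2 6 7 3 9 5)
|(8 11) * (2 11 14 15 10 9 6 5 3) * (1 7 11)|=12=|(1 7 11 8 14 15 10 9 6 5 3 2)|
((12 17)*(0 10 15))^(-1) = (0 15 10)(12 17)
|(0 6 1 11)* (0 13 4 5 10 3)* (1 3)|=|(0 6 3)(1 11 13 4 5 10)|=6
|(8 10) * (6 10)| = |(6 10 8)| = 3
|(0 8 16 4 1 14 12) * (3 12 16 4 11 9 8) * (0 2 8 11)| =18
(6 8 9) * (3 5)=(3 5)(6 8 9)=[0, 1, 2, 5, 4, 3, 8, 7, 9, 6]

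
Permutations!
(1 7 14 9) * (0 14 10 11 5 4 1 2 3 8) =(0 14 9 2 3 8)(1 7 10 11 5 4) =[14, 7, 3, 8, 1, 4, 6, 10, 0, 2, 11, 5, 12, 13, 9]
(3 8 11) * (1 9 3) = (1 9 3 8 11) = [0, 9, 2, 8, 4, 5, 6, 7, 11, 3, 10, 1]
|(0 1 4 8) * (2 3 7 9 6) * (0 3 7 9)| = 9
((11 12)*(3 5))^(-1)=((3 5)(11 12))^(-1)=(3 5)(11 12)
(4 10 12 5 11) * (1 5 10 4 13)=(1 5 11 13)(10 12)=[0, 5, 2, 3, 4, 11, 6, 7, 8, 9, 12, 13, 10, 1]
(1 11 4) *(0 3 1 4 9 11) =[3, 0, 2, 1, 4, 5, 6, 7, 8, 11, 10, 9] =(0 3 1)(9 11)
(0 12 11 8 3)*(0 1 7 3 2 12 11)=[11, 7, 12, 1, 4, 5, 6, 3, 2, 9, 10, 8, 0]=(0 11 8 2 12)(1 7 3)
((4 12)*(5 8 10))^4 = ((4 12)(5 8 10))^4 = (12)(5 8 10)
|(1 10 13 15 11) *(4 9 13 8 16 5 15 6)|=|(1 10 8 16 5 15 11)(4 9 13 6)|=28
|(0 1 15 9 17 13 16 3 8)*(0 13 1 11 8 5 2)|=8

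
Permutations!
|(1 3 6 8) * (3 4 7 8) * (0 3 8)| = 7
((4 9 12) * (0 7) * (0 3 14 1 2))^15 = (0 14)(1 7)(2 3)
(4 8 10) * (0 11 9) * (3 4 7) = [11, 1, 2, 4, 8, 5, 6, 3, 10, 0, 7, 9] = (0 11 9)(3 4 8 10 7)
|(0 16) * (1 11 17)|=6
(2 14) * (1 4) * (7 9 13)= [0, 4, 14, 3, 1, 5, 6, 9, 8, 13, 10, 11, 12, 7, 2]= (1 4)(2 14)(7 9 13)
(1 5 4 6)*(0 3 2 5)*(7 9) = (0 3 2 5 4 6 1)(7 9) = [3, 0, 5, 2, 6, 4, 1, 9, 8, 7]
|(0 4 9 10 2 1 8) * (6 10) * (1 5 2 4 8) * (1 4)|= 10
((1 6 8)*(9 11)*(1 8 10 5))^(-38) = (11)(1 10)(5 6) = ((1 6 10 5)(9 11))^(-38)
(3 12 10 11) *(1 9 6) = [0, 9, 2, 12, 4, 5, 1, 7, 8, 6, 11, 3, 10] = (1 9 6)(3 12 10 11)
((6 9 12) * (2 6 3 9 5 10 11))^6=((2 6 5 10 11)(3 9 12))^6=(12)(2 6 5 10 11)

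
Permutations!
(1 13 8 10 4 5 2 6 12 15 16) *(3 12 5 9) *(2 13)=[0, 2, 6, 12, 9, 13, 5, 7, 10, 3, 4, 11, 15, 8, 14, 16, 1]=(1 2 6 5 13 8 10 4 9 3 12 15 16)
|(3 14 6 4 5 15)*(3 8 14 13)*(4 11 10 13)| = |(3 4 5 15 8 14 6 11 10 13)| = 10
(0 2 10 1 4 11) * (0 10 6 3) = (0 2 6 3)(1 4 11 10) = [2, 4, 6, 0, 11, 5, 3, 7, 8, 9, 1, 10]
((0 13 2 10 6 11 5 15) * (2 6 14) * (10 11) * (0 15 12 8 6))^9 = ((15)(0 13)(2 11 5 12 8 6 10 14))^9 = (15)(0 13)(2 11 5 12 8 6 10 14)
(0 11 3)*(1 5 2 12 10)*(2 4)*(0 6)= [11, 5, 12, 6, 2, 4, 0, 7, 8, 9, 1, 3, 10]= (0 11 3 6)(1 5 4 2 12 10)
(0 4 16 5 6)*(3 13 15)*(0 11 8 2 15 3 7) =(0 4 16 5 6 11 8 2 15 7)(3 13) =[4, 1, 15, 13, 16, 6, 11, 0, 2, 9, 10, 8, 12, 3, 14, 7, 5]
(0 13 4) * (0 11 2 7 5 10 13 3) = (0 3)(2 7 5 10 13 4 11) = [3, 1, 7, 0, 11, 10, 6, 5, 8, 9, 13, 2, 12, 4]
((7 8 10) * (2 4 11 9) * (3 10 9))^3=((2 4 11 3 10 7 8 9))^3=(2 3 8 4 10 9 11 7)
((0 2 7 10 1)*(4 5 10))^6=((0 2 7 4 5 10 1))^6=(0 1 10 5 4 7 2)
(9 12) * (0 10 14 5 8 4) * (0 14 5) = (0 10 5 8 4 14)(9 12) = [10, 1, 2, 3, 14, 8, 6, 7, 4, 12, 5, 11, 9, 13, 0]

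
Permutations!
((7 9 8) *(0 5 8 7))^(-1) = ((0 5 8)(7 9))^(-1) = (0 8 5)(7 9)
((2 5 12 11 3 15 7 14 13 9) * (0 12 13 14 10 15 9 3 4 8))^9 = ((0 12 11 4 8)(2 5 13 3 9)(7 10 15))^9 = (15)(0 8 4 11 12)(2 9 3 13 5)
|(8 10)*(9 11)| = |(8 10)(9 11)| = 2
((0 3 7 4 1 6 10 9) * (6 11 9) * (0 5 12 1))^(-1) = (0 4 7 3)(1 12 5 9 11)(6 10)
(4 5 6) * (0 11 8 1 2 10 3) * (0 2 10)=(0 11 8 1 10 3 2)(4 5 6)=[11, 10, 0, 2, 5, 6, 4, 7, 1, 9, 3, 8]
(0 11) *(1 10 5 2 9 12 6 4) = (0 11)(1 10 5 2 9 12 6 4) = [11, 10, 9, 3, 1, 2, 4, 7, 8, 12, 5, 0, 6]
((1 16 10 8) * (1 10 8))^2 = (1 8)(10 16) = ((1 16 8 10))^2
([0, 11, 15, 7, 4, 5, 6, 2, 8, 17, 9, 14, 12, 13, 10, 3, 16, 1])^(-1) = [0, 17, 7, 15, 4, 5, 6, 3, 8, 10, 14, 1, 12, 13, 11, 2, 16, 9]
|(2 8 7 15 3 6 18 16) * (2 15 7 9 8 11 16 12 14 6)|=20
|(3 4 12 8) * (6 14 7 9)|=|(3 4 12 8)(6 14 7 9)|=4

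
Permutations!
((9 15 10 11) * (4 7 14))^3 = (9 11 10 15) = ((4 7 14)(9 15 10 11))^3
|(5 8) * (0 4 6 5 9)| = 6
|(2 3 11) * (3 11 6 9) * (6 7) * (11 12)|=12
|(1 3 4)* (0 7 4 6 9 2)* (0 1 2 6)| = |(0 7 4 2 1 3)(6 9)| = 6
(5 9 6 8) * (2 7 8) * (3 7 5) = (2 5 9 6)(3 7 8) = [0, 1, 5, 7, 4, 9, 2, 8, 3, 6]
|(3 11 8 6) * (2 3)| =5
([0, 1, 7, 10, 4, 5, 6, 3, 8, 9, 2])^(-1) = (2 10 3 7)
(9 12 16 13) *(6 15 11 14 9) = (6 15 11 14 9 12 16 13) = [0, 1, 2, 3, 4, 5, 15, 7, 8, 12, 10, 14, 16, 6, 9, 11, 13]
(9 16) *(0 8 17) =[8, 1, 2, 3, 4, 5, 6, 7, 17, 16, 10, 11, 12, 13, 14, 15, 9, 0] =(0 8 17)(9 16)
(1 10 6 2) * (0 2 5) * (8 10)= (0 2 1 8 10 6 5)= [2, 8, 1, 3, 4, 0, 5, 7, 10, 9, 6]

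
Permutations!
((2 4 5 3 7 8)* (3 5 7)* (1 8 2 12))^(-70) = (1 12 8)(2 7 4)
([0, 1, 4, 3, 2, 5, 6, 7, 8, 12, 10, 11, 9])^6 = [0, 1, 2, 3, 4, 5, 6, 7, 8, 9, 10, 11, 12]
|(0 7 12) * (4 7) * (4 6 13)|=6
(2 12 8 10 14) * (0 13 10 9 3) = (0 13 10 14 2 12 8 9 3) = [13, 1, 12, 0, 4, 5, 6, 7, 9, 3, 14, 11, 8, 10, 2]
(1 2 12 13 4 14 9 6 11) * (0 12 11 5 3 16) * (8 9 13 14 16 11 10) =(0 12 14 13 4 16)(1 2 10 8 9 6 5 3 11) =[12, 2, 10, 11, 16, 3, 5, 7, 9, 6, 8, 1, 14, 4, 13, 15, 0]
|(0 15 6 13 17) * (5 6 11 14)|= |(0 15 11 14 5 6 13 17)|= 8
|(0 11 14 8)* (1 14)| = 5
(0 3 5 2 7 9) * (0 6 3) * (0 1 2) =[1, 2, 7, 5, 4, 0, 3, 9, 8, 6] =(0 1 2 7 9 6 3 5)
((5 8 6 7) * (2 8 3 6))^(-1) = (2 8)(3 5 7 6)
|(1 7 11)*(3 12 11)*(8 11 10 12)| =10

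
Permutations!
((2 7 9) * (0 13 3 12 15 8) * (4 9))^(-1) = ((0 13 3 12 15 8)(2 7 4 9))^(-1) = (0 8 15 12 3 13)(2 9 4 7)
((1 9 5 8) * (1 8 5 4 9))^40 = (9)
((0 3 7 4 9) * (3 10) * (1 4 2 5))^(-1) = (0 9 4 1 5 2 7 3 10)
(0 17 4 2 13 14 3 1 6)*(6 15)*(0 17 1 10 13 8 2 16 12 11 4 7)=(0 1 15 6 17 7)(2 8)(3 10 13 14)(4 16 12 11)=[1, 15, 8, 10, 16, 5, 17, 0, 2, 9, 13, 4, 11, 14, 3, 6, 12, 7]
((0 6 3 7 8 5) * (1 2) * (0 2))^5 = (0 5 3 1 8 6 2 7)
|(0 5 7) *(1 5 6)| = 5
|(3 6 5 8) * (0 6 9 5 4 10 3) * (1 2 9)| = |(0 6 4 10 3 1 2 9 5 8)| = 10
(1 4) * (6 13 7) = [0, 4, 2, 3, 1, 5, 13, 6, 8, 9, 10, 11, 12, 7] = (1 4)(6 13 7)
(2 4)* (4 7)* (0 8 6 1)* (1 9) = [8, 0, 7, 3, 2, 5, 9, 4, 6, 1] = (0 8 6 9 1)(2 7 4)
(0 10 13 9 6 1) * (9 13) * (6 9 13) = (0 10 13 6 1) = [10, 0, 2, 3, 4, 5, 1, 7, 8, 9, 13, 11, 12, 6]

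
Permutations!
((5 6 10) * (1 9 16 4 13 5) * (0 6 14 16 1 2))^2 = (0 10)(2 6)(4 5 16 13 14) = ((0 6 10 2)(1 9)(4 13 5 14 16))^2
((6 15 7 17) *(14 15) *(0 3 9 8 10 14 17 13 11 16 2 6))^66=(0 16 15 9 6 13 10)(2 7 8 17 11 14 3)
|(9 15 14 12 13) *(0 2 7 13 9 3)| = 20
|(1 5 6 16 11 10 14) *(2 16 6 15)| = 8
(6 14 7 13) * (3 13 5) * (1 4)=(1 4)(3 13 6 14 7 5)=[0, 4, 2, 13, 1, 3, 14, 5, 8, 9, 10, 11, 12, 6, 7]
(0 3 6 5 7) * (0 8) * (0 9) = (0 3 6 5 7 8 9) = [3, 1, 2, 6, 4, 7, 5, 8, 9, 0]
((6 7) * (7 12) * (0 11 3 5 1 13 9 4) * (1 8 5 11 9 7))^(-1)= ((0 9 4)(1 13 7 6 12)(3 11)(5 8))^(-1)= (0 4 9)(1 12 6 7 13)(3 11)(5 8)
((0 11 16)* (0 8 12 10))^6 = (16)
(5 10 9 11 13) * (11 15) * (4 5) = (4 5 10 9 15 11 13) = [0, 1, 2, 3, 5, 10, 6, 7, 8, 15, 9, 13, 12, 4, 14, 11]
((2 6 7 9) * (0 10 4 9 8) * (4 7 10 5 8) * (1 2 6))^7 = (0 5 8)(1 2)(4 6 7 9 10)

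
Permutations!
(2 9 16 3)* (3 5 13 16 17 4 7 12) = (2 9 17 4 7 12 3)(5 13 16) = [0, 1, 9, 2, 7, 13, 6, 12, 8, 17, 10, 11, 3, 16, 14, 15, 5, 4]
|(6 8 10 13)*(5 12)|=4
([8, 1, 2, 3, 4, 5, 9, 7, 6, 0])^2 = [6, 1, 2, 3, 4, 5, 0, 7, 9, 8]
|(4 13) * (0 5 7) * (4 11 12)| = |(0 5 7)(4 13 11 12)| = 12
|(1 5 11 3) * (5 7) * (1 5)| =|(1 7)(3 5 11)| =6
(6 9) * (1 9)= (1 9 6)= [0, 9, 2, 3, 4, 5, 1, 7, 8, 6]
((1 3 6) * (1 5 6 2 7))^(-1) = ((1 3 2 7)(5 6))^(-1) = (1 7 2 3)(5 6)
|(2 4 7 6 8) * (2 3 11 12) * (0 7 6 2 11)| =14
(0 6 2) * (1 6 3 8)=(0 3 8 1 6 2)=[3, 6, 0, 8, 4, 5, 2, 7, 1]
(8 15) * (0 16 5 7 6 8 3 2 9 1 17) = [16, 17, 9, 2, 4, 7, 8, 6, 15, 1, 10, 11, 12, 13, 14, 3, 5, 0] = (0 16 5 7 6 8 15 3 2 9 1 17)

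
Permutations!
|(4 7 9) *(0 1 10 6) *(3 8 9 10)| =|(0 1 3 8 9 4 7 10 6)| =9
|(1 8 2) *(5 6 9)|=|(1 8 2)(5 6 9)|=3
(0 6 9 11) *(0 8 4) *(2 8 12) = (0 6 9 11 12 2 8 4) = [6, 1, 8, 3, 0, 5, 9, 7, 4, 11, 10, 12, 2]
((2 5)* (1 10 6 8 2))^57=((1 10 6 8 2 5))^57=(1 8)(2 10)(5 6)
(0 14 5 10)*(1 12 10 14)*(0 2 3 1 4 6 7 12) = [4, 0, 3, 1, 6, 14, 7, 12, 8, 9, 2, 11, 10, 13, 5] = (0 4 6 7 12 10 2 3 1)(5 14)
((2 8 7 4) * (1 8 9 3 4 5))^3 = (1 5 7 8)(2 4 3 9)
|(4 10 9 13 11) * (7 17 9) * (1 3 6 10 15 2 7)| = |(1 3 6 10)(2 7 17 9 13 11 4 15)| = 8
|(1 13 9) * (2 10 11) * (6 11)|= 12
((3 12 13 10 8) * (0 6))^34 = ((0 6)(3 12 13 10 8))^34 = (3 8 10 13 12)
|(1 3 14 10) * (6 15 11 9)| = |(1 3 14 10)(6 15 11 9)| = 4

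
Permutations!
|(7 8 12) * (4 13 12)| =|(4 13 12 7 8)| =5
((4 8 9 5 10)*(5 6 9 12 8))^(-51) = (6 9)(8 12)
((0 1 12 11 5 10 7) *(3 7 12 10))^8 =((0 1 10 12 11 5 3 7))^8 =(12)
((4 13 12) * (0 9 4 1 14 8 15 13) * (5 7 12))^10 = (0 9 4)(1 8 13 7)(5 12 14 15) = ((0 9 4)(1 14 8 15 13 5 7 12))^10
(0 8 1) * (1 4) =(0 8 4 1) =[8, 0, 2, 3, 1, 5, 6, 7, 4]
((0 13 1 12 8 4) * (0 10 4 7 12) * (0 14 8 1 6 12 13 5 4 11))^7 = (14)(0 4 11 5 10)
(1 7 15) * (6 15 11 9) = (1 7 11 9 6 15) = [0, 7, 2, 3, 4, 5, 15, 11, 8, 6, 10, 9, 12, 13, 14, 1]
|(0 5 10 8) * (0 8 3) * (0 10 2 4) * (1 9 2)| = 6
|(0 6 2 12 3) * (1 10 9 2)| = |(0 6 1 10 9 2 12 3)| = 8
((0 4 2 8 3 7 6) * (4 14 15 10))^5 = (0 2)(3 15)(4 6)(7 10)(8 14)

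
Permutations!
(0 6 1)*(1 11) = (0 6 11 1) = [6, 0, 2, 3, 4, 5, 11, 7, 8, 9, 10, 1]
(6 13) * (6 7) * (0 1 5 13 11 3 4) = (0 1 5 13 7 6 11 3 4) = [1, 5, 2, 4, 0, 13, 11, 6, 8, 9, 10, 3, 12, 7]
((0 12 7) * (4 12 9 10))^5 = (0 7 12 4 10 9)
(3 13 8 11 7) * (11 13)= (3 11 7)(8 13)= [0, 1, 2, 11, 4, 5, 6, 3, 13, 9, 10, 7, 12, 8]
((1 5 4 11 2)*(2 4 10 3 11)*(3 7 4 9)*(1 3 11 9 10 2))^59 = (1 11 5 10 2 7 3 4 9)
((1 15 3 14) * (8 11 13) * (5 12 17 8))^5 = (1 15 3 14)(5 13 11 8 17 12)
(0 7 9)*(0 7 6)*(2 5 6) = (0 2 5 6)(7 9) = [2, 1, 5, 3, 4, 6, 0, 9, 8, 7]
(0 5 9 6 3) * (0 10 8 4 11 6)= (0 5 9)(3 10 8 4 11 6)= [5, 1, 2, 10, 11, 9, 3, 7, 4, 0, 8, 6]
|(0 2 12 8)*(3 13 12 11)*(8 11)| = |(0 2 8)(3 13 12 11)| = 12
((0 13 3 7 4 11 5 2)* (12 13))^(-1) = (0 2 5 11 4 7 3 13 12)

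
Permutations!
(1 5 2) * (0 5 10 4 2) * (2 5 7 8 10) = (0 7 8 10 4 5)(1 2) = [7, 2, 1, 3, 5, 0, 6, 8, 10, 9, 4]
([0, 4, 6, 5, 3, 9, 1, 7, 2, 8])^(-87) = [0, 4, 6, 5, 3, 9, 1, 7, 2, 8]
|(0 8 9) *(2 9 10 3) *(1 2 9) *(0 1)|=|(0 8 10 3 9 1 2)|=7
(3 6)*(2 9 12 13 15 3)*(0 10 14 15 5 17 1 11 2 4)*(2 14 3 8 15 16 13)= [10, 11, 9, 6, 0, 17, 4, 7, 15, 12, 3, 14, 2, 5, 16, 8, 13, 1]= (0 10 3 6 4)(1 11 14 16 13 5 17)(2 9 12)(8 15)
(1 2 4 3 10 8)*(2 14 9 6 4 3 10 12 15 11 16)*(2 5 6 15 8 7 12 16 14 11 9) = (1 11 14 2 3 16 5 6 4 10 7 12 8)(9 15) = [0, 11, 3, 16, 10, 6, 4, 12, 1, 15, 7, 14, 8, 13, 2, 9, 5]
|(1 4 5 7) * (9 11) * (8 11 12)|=4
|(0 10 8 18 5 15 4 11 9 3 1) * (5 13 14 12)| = 14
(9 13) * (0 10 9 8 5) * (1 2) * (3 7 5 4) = (0 10 9 13 8 4 3 7 5)(1 2) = [10, 2, 1, 7, 3, 0, 6, 5, 4, 13, 9, 11, 12, 8]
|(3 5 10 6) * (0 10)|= 5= |(0 10 6 3 5)|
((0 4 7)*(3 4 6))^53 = ((0 6 3 4 7))^53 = (0 4 6 7 3)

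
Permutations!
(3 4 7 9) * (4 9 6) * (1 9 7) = [0, 9, 2, 7, 1, 5, 4, 6, 8, 3] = (1 9 3 7 6 4)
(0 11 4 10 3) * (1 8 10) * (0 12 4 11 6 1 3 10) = (0 6 1 8)(3 12 4) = [6, 8, 2, 12, 3, 5, 1, 7, 0, 9, 10, 11, 4]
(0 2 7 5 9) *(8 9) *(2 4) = (0 4 2 7 5 8 9) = [4, 1, 7, 3, 2, 8, 6, 5, 9, 0]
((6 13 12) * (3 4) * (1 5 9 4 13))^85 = (1 13 9 6 3 5 12 4)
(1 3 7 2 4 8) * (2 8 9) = [0, 3, 4, 7, 9, 5, 6, 8, 1, 2] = (1 3 7 8)(2 4 9)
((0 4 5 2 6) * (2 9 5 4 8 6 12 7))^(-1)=(0 6 8)(2 7 12)(5 9)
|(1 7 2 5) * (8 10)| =|(1 7 2 5)(8 10)| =4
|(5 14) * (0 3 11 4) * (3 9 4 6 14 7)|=|(0 9 4)(3 11 6 14 5 7)|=6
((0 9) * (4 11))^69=(0 9)(4 11)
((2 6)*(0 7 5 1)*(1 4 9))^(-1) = ((0 7 5 4 9 1)(2 6))^(-1) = (0 1 9 4 5 7)(2 6)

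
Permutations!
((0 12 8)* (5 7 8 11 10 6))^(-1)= ((0 12 11 10 6 5 7 8))^(-1)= (0 8 7 5 6 10 11 12)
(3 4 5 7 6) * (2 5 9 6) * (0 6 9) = [6, 1, 5, 4, 0, 7, 3, 2, 8, 9] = (9)(0 6 3 4)(2 5 7)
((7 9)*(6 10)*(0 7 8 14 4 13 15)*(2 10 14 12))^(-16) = ((0 7 9 8 12 2 10 6 14 4 13 15))^(-16) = (0 14 12)(2 7 4)(6 8 15)(9 13 10)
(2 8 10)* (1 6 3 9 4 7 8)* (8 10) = (1 6 3 9 4 7 10 2) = [0, 6, 1, 9, 7, 5, 3, 10, 8, 4, 2]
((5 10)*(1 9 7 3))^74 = ((1 9 7 3)(5 10))^74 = (10)(1 7)(3 9)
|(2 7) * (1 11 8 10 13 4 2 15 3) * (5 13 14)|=12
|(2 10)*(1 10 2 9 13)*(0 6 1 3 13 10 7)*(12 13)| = 12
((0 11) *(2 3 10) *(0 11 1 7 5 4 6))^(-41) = (11)(0 1 7 5 4 6)(2 3 10)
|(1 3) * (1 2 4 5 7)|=6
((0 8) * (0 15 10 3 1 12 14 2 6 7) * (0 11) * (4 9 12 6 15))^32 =((0 8 4 9 12 14 2 15 10 3 1 6 7 11))^32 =(0 12 10 7 4 2 1)(3 11 9 15 6 8 14)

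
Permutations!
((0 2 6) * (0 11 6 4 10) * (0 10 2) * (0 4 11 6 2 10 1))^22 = (11)(0 10)(1 4) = ((0 4 10 1)(2 11))^22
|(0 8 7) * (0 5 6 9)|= 6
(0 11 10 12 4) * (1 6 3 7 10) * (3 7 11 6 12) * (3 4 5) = (0 6 7 10 4)(1 12 5 3 11) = [6, 12, 2, 11, 0, 3, 7, 10, 8, 9, 4, 1, 5]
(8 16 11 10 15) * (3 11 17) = [0, 1, 2, 11, 4, 5, 6, 7, 16, 9, 15, 10, 12, 13, 14, 8, 17, 3] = (3 11 10 15 8 16 17)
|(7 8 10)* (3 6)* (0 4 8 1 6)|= 8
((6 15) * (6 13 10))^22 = (6 13)(10 15)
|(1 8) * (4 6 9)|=|(1 8)(4 6 9)|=6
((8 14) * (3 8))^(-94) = ((3 8 14))^(-94) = (3 14 8)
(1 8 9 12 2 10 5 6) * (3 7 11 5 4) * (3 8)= (1 3 7 11 5 6)(2 10 4 8 9 12)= [0, 3, 10, 7, 8, 6, 1, 11, 9, 12, 4, 5, 2]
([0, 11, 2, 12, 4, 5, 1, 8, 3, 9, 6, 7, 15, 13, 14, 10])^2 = [0, 7, 2, 15, 4, 5, 11, 3, 12, 9, 1, 8, 10, 13, 14, 6]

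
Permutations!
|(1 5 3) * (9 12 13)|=3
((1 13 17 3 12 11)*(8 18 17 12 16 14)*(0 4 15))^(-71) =(0 4 15)(1 13 12 11)(3 16 14 8 18 17)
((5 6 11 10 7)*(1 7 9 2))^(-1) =(1 2 9 10 11 6 5 7)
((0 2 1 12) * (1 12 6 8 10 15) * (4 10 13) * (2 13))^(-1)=(0 12 2 8 6 1 15 10 4 13)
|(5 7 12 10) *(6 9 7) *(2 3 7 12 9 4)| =9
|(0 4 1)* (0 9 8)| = |(0 4 1 9 8)| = 5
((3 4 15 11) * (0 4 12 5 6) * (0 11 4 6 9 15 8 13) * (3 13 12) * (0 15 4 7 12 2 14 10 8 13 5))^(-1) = ((0 6 11 5 9 4 13 15 7 12)(2 14 10 8))^(-1) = (0 12 7 15 13 4 9 5 11 6)(2 8 10 14)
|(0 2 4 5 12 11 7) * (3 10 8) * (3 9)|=|(0 2 4 5 12 11 7)(3 10 8 9)|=28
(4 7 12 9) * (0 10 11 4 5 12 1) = (0 10 11 4 7 1)(5 12 9) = [10, 0, 2, 3, 7, 12, 6, 1, 8, 5, 11, 4, 9]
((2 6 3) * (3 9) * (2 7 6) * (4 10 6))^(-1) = ((3 7 4 10 6 9))^(-1) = (3 9 6 10 4 7)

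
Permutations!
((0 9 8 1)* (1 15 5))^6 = (15)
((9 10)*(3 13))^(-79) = ((3 13)(9 10))^(-79) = (3 13)(9 10)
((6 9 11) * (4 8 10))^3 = (11)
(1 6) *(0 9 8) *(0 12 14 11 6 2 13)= (0 9 8 12 14 11 6 1 2 13)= [9, 2, 13, 3, 4, 5, 1, 7, 12, 8, 10, 6, 14, 0, 11]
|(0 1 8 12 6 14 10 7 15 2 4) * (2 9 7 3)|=30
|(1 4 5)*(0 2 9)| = |(0 2 9)(1 4 5)| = 3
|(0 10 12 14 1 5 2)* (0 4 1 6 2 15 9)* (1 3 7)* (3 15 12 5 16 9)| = 14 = |(0 10 5 12 14 6 2 4 15 3 7 1 16 9)|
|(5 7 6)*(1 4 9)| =|(1 4 9)(5 7 6)| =3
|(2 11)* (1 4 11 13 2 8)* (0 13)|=|(0 13 2)(1 4 11 8)|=12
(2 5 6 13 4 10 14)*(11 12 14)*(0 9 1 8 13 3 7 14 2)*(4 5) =[9, 8, 4, 7, 10, 6, 3, 14, 13, 1, 11, 12, 2, 5, 0] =(0 9 1 8 13 5 6 3 7 14)(2 4 10 11 12)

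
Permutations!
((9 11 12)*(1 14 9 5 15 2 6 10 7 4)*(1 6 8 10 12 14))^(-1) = ((2 8 10 7 4 6 12 5 15)(9 11 14))^(-1) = (2 15 5 12 6 4 7 10 8)(9 14 11)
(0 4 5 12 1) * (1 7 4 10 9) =(0 10 9 1)(4 5 12 7) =[10, 0, 2, 3, 5, 12, 6, 4, 8, 1, 9, 11, 7]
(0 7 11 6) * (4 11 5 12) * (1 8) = (0 7 5 12 4 11 6)(1 8) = [7, 8, 2, 3, 11, 12, 0, 5, 1, 9, 10, 6, 4]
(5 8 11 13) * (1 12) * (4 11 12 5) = (1 5 8 12)(4 11 13) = [0, 5, 2, 3, 11, 8, 6, 7, 12, 9, 10, 13, 1, 4]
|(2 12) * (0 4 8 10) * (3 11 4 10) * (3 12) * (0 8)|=|(0 10 8 12 2 3 11 4)|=8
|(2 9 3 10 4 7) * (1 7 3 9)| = 3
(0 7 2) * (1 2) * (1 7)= (7)(0 1 2)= [1, 2, 0, 3, 4, 5, 6, 7]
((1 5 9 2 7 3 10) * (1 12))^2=((1 5 9 2 7 3 10 12))^2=(1 9 7 10)(2 3 12 5)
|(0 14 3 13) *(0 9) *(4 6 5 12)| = |(0 14 3 13 9)(4 6 5 12)| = 20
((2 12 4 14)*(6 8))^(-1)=((2 12 4 14)(6 8))^(-1)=(2 14 4 12)(6 8)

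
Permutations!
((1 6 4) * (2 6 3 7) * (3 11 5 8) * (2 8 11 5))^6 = (11)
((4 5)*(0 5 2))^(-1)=((0 5 4 2))^(-1)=(0 2 4 5)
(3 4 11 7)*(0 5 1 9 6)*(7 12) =(0 5 1 9 6)(3 4 11 12 7) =[5, 9, 2, 4, 11, 1, 0, 3, 8, 6, 10, 12, 7]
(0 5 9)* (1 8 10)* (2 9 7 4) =(0 5 7 4 2 9)(1 8 10) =[5, 8, 9, 3, 2, 7, 6, 4, 10, 0, 1]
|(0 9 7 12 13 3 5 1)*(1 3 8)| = 14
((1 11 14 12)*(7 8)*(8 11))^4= ((1 8 7 11 14 12))^4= (1 14 7)(8 12 11)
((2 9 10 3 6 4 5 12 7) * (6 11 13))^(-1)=((2 9 10 3 11 13 6 4 5 12 7))^(-1)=(2 7 12 5 4 6 13 11 3 10 9)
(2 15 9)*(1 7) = (1 7)(2 15 9) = [0, 7, 15, 3, 4, 5, 6, 1, 8, 2, 10, 11, 12, 13, 14, 9]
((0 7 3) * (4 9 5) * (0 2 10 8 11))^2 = ((0 7 3 2 10 8 11)(4 9 5))^2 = (0 3 10 11 7 2 8)(4 5 9)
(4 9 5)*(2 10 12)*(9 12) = (2 10 9 5 4 12) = [0, 1, 10, 3, 12, 4, 6, 7, 8, 5, 9, 11, 2]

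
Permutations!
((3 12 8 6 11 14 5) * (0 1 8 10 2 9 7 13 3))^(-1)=((0 1 8 6 11 14 5)(2 9 7 13 3 12 10))^(-1)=(0 5 14 11 6 8 1)(2 10 12 3 13 7 9)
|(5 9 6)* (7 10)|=|(5 9 6)(7 10)|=6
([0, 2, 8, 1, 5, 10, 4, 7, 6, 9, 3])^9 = [0, 2, 8, 1, 5, 10, 4, 7, 6, 9, 3]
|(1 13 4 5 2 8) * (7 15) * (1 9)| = |(1 13 4 5 2 8 9)(7 15)| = 14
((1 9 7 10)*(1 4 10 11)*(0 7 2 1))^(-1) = (0 11 7)(1 2 9)(4 10)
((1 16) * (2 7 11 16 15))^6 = ((1 15 2 7 11 16))^6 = (16)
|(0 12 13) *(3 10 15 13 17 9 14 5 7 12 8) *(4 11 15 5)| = 14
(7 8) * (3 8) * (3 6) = (3 8 7 6) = [0, 1, 2, 8, 4, 5, 3, 6, 7]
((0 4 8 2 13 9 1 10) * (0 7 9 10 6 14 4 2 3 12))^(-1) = ((0 2 13 10 7 9 1 6 14 4 8 3 12))^(-1) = (0 12 3 8 4 14 6 1 9 7 10 13 2)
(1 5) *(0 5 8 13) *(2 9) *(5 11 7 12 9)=[11, 8, 5, 3, 4, 1, 6, 12, 13, 2, 10, 7, 9, 0]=(0 11 7 12 9 2 5 1 8 13)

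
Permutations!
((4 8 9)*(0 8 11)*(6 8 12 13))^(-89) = (0 11 4 9 8 6 13 12)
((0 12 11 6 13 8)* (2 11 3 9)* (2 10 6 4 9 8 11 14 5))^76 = ((0 12 3 8)(2 14 5)(4 9 10 6 13 11))^76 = (2 14 5)(4 13 10)(6 9 11)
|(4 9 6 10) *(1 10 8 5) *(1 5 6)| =4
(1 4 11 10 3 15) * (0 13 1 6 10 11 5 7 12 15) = (0 13 1 4 5 7 12 15 6 10 3) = [13, 4, 2, 0, 5, 7, 10, 12, 8, 9, 3, 11, 15, 1, 14, 6]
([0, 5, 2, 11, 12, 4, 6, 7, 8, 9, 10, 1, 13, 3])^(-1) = [0, 11, 2, 13, 5, 1, 6, 7, 8, 9, 10, 3, 4, 12]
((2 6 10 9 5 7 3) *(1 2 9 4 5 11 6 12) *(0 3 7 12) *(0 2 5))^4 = ((0 3 9 11 6 10 4)(1 5 12))^4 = (0 6 3 10 9 4 11)(1 5 12)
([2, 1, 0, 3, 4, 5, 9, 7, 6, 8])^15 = [2, 1, 0, 3, 4, 5, 6, 7, 8, 9]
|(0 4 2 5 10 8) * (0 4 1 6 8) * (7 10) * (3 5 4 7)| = |(0 1 6 8 7 10)(2 4)(3 5)| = 6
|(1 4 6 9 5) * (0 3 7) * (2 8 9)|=|(0 3 7)(1 4 6 2 8 9 5)|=21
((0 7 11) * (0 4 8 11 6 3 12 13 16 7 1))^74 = ((0 1)(3 12 13 16 7 6)(4 8 11))^74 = (3 13 7)(4 11 8)(6 12 16)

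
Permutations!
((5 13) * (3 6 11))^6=((3 6 11)(5 13))^6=(13)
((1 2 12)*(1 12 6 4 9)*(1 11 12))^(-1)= (1 12 11 9 4 6 2)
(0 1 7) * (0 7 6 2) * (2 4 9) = (0 1 6 4 9 2) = [1, 6, 0, 3, 9, 5, 4, 7, 8, 2]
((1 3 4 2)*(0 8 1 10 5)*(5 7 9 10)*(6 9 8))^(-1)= ((0 6 9 10 7 8 1 3 4 2 5))^(-1)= (0 5 2 4 3 1 8 7 10 9 6)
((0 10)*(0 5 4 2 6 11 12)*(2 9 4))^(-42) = (12)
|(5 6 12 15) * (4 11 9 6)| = 7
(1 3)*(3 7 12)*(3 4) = (1 7 12 4 3) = [0, 7, 2, 1, 3, 5, 6, 12, 8, 9, 10, 11, 4]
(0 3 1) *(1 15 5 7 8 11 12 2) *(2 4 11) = (0 3 15 5 7 8 2 1)(4 11 12) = [3, 0, 1, 15, 11, 7, 6, 8, 2, 9, 10, 12, 4, 13, 14, 5]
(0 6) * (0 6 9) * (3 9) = (0 3 9) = [3, 1, 2, 9, 4, 5, 6, 7, 8, 0]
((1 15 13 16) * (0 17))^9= ((0 17)(1 15 13 16))^9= (0 17)(1 15 13 16)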